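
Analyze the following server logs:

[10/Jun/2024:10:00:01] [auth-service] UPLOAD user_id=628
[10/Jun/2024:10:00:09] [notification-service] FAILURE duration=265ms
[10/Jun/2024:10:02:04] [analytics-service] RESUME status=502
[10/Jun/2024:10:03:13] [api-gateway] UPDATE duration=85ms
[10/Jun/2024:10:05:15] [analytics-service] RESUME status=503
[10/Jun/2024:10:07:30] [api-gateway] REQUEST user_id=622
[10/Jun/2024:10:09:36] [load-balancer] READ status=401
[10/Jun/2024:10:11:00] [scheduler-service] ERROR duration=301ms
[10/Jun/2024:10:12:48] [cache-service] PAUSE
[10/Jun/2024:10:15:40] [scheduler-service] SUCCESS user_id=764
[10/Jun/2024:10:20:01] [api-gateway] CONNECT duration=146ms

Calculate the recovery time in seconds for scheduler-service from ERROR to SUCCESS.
280

To calculate recovery time:

1. Find ERROR event for scheduler-service: 10/Jun/2024:10:11:00
2. Find next SUCCESS event for scheduler-service: 10/Jun/2024:10:15:40
3. Recovery time: 10/Jun/2024:10:15:40 - 10/Jun/2024:10:11:00 = 280 seconds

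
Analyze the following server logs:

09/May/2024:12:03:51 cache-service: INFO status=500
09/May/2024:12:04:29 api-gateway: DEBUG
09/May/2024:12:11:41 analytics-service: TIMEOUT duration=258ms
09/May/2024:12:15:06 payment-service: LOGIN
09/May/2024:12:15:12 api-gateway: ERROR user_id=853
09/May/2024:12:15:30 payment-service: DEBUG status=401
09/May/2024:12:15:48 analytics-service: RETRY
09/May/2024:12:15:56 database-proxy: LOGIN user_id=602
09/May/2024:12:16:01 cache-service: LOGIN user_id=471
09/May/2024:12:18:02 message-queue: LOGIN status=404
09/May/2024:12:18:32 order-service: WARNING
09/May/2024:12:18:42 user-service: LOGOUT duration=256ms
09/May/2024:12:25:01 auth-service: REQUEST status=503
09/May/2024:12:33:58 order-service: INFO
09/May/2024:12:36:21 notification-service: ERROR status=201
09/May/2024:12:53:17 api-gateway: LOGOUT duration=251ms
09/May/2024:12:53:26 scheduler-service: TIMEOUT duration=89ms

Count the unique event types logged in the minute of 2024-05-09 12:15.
4

To count unique event types:

1. Filter events in the minute starting at 2024-05-09 12:15
2. Extract event types from matching entries
3. Count unique types: 4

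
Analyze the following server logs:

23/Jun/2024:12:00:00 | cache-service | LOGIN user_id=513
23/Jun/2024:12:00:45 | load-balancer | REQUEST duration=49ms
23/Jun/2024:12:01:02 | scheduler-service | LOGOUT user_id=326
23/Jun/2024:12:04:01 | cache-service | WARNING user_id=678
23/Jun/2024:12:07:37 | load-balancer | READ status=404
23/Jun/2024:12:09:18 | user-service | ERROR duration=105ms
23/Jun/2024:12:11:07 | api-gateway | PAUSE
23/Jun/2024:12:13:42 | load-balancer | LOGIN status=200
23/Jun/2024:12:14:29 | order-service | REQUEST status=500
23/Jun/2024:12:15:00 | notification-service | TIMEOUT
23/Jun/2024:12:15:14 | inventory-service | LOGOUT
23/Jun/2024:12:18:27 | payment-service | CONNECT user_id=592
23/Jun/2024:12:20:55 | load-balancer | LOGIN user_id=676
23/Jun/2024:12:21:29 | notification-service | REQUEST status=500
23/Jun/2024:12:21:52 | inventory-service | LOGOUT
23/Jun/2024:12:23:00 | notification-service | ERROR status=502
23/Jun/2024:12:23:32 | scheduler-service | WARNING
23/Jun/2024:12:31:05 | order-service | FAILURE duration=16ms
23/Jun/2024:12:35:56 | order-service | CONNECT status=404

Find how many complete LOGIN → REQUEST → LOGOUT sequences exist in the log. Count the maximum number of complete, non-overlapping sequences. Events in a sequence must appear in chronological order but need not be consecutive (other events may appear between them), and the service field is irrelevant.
3

To count sequences:

1. Look for pattern: LOGIN → REQUEST → LOGOUT
2. Greedily scan the log in chronological order, matching each sequence element in turn (ignoring service)
3. Each time the full pattern completes, increment the count and restart matching from the next event
4. Complete non-overlapping sequences found: 3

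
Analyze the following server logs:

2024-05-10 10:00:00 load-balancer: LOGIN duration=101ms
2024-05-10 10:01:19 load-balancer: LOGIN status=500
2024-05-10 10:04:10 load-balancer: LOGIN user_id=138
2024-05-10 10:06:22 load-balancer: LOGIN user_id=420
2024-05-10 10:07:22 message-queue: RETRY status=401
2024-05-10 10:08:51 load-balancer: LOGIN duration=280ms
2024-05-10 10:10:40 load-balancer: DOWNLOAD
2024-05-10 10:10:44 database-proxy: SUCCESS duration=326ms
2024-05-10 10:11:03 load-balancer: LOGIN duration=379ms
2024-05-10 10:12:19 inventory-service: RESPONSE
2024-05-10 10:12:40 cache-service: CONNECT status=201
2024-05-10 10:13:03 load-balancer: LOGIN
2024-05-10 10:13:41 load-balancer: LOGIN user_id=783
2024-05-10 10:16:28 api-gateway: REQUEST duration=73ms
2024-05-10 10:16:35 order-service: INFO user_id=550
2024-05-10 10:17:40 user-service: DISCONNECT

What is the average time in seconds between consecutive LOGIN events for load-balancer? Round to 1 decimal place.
117.3

To calculate average interval:

1. Find all LOGIN events for load-balancer in order
2. Calculate time gaps between consecutive events
3. Compute mean of gaps: 821 / 7 = 117.3 seconds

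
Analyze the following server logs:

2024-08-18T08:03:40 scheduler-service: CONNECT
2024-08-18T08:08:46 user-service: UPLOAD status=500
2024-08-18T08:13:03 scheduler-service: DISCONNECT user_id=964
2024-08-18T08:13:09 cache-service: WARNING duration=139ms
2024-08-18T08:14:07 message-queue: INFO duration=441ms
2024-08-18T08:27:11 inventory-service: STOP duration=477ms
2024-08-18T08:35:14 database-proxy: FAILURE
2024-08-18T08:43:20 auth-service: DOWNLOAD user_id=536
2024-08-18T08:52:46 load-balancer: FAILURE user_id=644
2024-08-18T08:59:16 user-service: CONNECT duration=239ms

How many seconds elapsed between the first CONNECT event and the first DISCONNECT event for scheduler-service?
563

To find the time between events:

1. Locate the first CONNECT event for scheduler-service: 2024-08-18T08:03:40
2. Locate the first DISCONNECT event for scheduler-service: 2024-08-18T08:13:03
3. Calculate the difference: 2024-08-18T08:13:03 - 2024-08-18T08:03:40 = 563 seconds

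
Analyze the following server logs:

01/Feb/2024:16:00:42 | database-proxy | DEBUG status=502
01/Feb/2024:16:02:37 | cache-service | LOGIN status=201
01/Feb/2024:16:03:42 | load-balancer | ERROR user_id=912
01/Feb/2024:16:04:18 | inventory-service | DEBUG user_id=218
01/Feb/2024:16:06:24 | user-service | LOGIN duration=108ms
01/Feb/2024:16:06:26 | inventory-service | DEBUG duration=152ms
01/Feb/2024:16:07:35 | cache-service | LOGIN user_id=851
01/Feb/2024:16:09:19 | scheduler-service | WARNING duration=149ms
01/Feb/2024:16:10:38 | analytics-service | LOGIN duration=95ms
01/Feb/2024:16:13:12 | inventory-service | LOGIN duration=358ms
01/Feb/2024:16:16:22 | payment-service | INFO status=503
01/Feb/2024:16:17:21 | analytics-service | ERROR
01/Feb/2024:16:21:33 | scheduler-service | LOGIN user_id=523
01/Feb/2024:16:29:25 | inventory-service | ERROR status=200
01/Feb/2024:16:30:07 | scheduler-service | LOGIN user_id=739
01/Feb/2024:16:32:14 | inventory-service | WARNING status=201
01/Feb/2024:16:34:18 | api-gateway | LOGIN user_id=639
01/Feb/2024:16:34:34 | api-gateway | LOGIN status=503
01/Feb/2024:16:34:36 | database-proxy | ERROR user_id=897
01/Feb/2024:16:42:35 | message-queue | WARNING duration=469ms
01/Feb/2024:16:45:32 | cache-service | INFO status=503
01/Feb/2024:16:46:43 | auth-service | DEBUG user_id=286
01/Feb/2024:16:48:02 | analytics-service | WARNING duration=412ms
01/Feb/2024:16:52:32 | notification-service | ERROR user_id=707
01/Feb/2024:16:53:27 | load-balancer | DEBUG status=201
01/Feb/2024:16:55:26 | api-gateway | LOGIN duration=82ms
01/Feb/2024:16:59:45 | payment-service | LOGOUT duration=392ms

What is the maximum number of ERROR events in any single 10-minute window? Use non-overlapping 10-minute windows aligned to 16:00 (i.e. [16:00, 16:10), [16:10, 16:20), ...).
1

To find the burst window:

1. Divide the log period into non-overlapping 10-minute windows starting at 16:00
2. Count ERROR events in each window
3. Find the window with maximum count
4. Maximum events in a window: 1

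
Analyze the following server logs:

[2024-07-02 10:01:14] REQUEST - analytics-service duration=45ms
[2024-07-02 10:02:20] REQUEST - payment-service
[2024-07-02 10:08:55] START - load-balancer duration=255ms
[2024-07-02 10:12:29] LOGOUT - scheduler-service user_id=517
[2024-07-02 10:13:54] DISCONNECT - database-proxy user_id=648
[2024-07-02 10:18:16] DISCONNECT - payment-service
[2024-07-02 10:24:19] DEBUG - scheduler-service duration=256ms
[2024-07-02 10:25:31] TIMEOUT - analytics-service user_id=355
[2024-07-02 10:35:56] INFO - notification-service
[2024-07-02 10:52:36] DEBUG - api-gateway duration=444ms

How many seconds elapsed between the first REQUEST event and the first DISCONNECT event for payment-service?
956

To find the time between events:

1. Locate the first REQUEST event for payment-service: 2024-07-02 10:02:20
2. Locate the first DISCONNECT event for payment-service: 2024-07-02 10:18:16
3. Calculate the difference: 2024-07-02 10:18:16 - 2024-07-02 10:02:20 = 956 seconds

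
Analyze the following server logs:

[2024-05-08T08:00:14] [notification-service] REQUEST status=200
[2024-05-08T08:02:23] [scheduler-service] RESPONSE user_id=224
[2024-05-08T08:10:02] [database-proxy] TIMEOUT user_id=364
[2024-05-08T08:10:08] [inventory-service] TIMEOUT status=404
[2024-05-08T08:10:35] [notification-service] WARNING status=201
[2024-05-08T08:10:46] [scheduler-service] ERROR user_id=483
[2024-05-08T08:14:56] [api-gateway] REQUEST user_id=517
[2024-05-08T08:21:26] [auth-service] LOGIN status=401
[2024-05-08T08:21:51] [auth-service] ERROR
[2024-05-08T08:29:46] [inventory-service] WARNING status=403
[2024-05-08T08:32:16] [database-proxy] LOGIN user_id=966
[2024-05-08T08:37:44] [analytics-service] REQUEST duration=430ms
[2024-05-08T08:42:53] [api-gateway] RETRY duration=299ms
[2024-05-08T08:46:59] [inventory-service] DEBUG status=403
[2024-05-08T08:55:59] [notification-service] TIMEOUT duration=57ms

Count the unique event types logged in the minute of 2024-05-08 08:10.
3

To count unique event types:

1. Filter events in the minute starting at 2024-05-08 08:10
2. Extract event types from matching entries
3. Count unique types: 3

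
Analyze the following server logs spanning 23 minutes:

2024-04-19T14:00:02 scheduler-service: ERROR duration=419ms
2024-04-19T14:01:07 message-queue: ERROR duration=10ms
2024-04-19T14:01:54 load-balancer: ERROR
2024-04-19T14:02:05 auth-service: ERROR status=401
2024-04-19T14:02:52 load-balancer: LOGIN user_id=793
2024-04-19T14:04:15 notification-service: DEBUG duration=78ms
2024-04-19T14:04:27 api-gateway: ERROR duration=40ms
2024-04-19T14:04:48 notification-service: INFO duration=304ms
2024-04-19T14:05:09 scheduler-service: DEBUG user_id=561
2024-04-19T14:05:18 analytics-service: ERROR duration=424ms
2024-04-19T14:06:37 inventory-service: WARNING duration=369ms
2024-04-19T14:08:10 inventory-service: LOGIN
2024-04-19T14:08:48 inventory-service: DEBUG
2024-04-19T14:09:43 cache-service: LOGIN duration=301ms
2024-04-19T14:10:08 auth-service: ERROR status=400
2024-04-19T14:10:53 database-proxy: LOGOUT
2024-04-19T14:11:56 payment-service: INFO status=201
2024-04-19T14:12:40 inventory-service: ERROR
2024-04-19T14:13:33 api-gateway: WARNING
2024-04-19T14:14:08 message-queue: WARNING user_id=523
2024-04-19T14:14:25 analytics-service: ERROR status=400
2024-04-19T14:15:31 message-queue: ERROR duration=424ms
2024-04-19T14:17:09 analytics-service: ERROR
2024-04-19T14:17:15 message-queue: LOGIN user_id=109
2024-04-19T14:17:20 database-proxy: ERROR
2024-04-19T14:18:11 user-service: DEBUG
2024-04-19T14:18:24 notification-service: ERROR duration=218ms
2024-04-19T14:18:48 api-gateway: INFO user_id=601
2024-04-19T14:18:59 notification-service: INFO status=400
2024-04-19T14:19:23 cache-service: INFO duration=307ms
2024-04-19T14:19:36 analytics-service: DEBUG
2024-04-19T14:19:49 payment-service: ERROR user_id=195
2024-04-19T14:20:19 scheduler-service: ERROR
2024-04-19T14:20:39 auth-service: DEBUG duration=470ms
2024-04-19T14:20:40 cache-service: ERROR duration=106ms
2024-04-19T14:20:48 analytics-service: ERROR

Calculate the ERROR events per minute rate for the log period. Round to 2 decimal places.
0.74

To calculate the rate:

1. Count total ERROR events: 17
2. Total time period: 23 minutes
3. Rate = 17 / 23 = 0.74 events per minute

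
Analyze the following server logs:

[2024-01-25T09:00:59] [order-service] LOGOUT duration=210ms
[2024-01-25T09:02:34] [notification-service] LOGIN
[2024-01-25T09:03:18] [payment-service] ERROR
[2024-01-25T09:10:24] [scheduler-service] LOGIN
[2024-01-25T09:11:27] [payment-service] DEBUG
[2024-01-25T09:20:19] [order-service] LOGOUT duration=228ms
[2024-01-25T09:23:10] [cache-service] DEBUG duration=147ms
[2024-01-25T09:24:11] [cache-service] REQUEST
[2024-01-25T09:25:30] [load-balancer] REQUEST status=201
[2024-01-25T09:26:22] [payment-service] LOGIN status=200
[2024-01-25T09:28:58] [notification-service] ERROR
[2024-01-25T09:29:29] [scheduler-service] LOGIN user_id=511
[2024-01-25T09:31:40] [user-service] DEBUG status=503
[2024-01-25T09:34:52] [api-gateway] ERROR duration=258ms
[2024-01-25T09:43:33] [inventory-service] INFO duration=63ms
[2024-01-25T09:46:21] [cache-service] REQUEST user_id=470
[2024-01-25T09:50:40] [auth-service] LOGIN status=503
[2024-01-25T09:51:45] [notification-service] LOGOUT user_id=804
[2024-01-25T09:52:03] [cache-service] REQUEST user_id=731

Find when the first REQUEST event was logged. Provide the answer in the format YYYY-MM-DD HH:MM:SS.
2024-01-25 09:24:11

To find the first event:

1. Filter for all REQUEST events
2. Sort by timestamp
3. Select the first one
4. Timestamp: 2024-01-25 09:24:11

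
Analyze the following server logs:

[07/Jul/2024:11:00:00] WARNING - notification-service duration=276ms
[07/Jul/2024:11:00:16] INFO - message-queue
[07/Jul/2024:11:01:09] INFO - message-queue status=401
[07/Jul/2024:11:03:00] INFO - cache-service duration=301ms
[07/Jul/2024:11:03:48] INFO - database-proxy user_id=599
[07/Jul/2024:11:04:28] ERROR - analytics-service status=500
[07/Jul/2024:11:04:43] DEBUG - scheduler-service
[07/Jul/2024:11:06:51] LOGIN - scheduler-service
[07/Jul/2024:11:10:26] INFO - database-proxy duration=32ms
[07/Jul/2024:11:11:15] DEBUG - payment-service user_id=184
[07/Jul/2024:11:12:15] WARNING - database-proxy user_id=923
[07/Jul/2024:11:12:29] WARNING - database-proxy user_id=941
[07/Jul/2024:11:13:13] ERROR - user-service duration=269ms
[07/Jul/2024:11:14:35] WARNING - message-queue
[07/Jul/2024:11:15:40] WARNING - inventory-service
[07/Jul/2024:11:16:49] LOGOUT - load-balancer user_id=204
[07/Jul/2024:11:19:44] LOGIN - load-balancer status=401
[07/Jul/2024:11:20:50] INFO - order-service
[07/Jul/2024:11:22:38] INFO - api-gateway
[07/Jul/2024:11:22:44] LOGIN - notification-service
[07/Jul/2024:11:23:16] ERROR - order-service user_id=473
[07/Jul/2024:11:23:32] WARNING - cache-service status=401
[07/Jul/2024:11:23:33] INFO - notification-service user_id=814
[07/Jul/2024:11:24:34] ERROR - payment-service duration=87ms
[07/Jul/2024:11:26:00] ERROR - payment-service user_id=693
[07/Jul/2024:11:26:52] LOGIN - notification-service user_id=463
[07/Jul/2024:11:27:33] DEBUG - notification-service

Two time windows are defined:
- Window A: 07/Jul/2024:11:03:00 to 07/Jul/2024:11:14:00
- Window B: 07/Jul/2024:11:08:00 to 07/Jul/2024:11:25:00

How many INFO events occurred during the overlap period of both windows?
1

To find overlap events:

1. Window A: 07/Jul/2024:11:03:00 to 07/Jul/2024:11:14:00
2. Window B: 07/Jul/2024:11:08:00 to 07/Jul/2024:11:25:00
3. Overlap period: 07/Jul/2024:11:08:00 to 07/Jul/2024:11:14:00
4. Count INFO events in overlap: 1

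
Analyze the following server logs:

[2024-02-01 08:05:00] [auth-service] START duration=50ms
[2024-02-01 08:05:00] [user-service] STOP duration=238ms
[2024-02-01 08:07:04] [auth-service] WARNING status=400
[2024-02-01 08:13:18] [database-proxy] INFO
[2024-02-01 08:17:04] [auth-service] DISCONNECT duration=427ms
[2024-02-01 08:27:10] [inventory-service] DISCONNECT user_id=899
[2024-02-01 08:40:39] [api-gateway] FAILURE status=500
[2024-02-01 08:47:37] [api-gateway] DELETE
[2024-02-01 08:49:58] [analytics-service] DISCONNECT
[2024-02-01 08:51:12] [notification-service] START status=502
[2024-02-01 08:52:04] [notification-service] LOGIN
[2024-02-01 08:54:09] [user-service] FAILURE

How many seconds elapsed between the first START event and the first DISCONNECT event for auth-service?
724

To find the time between events:

1. Locate the first START event for auth-service: 2024-02-01 08:05:00
2. Locate the first DISCONNECT event for auth-service: 2024-02-01 08:17:04
3. Calculate the difference: 2024-02-01 08:17:04 - 2024-02-01 08:05:00 = 724 seconds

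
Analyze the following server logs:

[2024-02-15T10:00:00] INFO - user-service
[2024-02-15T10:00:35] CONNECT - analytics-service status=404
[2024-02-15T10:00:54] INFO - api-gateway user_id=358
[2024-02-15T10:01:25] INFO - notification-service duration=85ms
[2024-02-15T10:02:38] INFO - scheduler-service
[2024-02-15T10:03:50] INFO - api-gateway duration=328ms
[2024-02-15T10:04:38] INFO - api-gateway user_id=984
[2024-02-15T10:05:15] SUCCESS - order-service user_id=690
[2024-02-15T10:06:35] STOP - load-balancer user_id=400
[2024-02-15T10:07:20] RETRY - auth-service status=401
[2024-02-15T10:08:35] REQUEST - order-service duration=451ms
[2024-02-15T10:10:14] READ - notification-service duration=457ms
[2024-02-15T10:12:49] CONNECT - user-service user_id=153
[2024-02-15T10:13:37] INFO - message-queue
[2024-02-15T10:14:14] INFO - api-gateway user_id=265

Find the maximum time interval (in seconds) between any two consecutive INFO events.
539

To find the longest gap:

1. Extract all INFO events in chronological order
2. Calculate time differences between consecutive events
3. Find the maximum difference
4. Longest gap: 539 seconds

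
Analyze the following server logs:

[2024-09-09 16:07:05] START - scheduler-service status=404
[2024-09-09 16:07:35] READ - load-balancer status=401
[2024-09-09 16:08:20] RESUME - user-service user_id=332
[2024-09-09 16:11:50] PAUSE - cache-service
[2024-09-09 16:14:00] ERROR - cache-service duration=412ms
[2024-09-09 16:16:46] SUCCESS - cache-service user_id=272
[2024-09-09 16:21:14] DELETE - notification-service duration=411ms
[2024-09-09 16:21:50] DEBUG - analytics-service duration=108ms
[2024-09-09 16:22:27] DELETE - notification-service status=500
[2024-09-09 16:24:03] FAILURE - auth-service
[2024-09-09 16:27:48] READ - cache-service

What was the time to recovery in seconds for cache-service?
166

To calculate recovery time:

1. Find ERROR event for cache-service: 2024-09-09 16:14:00
2. Find next SUCCESS event for cache-service: 2024-09-09 16:16:46
3. Recovery time: 2024-09-09 16:16:46 - 2024-09-09 16:14:00 = 166 seconds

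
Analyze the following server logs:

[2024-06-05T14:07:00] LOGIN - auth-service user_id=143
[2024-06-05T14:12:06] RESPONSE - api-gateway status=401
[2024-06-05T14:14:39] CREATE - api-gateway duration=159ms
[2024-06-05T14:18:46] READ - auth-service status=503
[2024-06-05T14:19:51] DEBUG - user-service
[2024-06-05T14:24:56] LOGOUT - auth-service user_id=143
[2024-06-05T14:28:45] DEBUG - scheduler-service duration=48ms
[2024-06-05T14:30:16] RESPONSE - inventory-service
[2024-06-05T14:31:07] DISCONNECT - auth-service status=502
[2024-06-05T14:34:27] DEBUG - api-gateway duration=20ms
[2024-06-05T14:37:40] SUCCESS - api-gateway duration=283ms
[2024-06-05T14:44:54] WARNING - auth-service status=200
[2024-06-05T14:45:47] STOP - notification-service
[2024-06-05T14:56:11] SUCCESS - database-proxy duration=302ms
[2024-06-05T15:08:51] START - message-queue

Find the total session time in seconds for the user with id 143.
1076

To calculate session duration:

1. Find LOGIN event for user_id=143: 2024-06-05T14:07:00
2. Find LOGOUT event for user_id=143: 2024-06-05T14:24:56
3. Session duration: 2024-06-05T14:24:56 - 2024-06-05T14:07:00 = 1076 seconds (17 minutes)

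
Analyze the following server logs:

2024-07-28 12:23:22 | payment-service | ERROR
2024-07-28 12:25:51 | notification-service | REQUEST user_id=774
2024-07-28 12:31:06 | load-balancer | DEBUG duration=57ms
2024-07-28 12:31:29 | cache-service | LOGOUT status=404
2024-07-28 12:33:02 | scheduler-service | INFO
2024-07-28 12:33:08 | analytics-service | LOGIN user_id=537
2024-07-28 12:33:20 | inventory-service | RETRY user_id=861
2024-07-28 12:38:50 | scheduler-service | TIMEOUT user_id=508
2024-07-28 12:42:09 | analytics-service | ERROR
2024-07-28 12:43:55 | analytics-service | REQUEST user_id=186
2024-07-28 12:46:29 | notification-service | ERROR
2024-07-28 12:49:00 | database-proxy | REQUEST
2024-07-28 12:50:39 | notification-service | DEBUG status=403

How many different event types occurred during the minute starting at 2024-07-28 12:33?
3

To count unique event types:

1. Filter events in the minute starting at 2024-07-28 12:33
2. Extract event types from matching entries
3. Count unique types: 3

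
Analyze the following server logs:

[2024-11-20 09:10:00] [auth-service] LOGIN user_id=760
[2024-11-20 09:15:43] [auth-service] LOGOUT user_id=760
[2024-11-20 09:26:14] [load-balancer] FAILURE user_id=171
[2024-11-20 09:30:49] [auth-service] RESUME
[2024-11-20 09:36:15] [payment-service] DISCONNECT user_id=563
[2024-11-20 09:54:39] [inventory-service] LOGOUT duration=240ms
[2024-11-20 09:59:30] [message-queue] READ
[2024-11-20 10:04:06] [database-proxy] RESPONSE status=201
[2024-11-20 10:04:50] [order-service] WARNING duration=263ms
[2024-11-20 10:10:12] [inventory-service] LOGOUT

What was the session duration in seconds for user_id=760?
343

To calculate session duration:

1. Find LOGIN event for user_id=760: 2024-11-20 09:10:00
2. Find LOGOUT event for user_id=760: 2024-11-20 09:15:43
3. Session duration: 2024-11-20 09:15:43 - 2024-11-20 09:10:00 = 343 seconds (5 minutes)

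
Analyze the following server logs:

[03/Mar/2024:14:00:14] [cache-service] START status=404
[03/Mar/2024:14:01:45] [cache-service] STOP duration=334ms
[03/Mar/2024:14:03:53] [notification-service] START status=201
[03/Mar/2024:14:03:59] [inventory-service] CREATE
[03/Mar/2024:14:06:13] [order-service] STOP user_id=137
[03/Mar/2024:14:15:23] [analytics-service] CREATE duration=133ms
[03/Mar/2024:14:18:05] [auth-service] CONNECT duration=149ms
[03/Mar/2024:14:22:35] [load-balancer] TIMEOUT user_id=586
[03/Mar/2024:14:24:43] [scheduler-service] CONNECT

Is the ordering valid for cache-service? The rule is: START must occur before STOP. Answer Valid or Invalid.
Valid

To validate ordering:

1. Required order: START → STOP
2. Rule: START must occur before STOP
3. Check actual order of events for cache-service
4. Result: Valid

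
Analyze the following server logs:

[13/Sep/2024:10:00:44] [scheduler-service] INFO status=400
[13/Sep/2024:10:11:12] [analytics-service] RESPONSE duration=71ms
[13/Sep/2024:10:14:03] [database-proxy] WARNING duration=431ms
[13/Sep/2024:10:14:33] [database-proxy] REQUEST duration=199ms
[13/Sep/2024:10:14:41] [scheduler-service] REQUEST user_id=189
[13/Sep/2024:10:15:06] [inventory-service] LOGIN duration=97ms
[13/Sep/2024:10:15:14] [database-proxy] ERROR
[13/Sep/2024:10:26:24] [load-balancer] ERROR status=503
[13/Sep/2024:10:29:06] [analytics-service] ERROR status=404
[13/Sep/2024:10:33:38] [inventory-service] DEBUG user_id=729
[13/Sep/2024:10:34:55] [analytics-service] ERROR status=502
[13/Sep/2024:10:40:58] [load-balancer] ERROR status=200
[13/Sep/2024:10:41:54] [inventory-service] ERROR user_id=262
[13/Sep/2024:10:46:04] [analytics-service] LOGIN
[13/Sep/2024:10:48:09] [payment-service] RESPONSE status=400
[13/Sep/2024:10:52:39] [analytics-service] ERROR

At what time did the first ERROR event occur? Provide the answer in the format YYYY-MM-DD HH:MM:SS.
2024-09-13 10:15:14

To find the first event:

1. Filter for all ERROR events
2. Sort by timestamp
3. Select the first one
4. Timestamp: 2024-09-13 10:15:14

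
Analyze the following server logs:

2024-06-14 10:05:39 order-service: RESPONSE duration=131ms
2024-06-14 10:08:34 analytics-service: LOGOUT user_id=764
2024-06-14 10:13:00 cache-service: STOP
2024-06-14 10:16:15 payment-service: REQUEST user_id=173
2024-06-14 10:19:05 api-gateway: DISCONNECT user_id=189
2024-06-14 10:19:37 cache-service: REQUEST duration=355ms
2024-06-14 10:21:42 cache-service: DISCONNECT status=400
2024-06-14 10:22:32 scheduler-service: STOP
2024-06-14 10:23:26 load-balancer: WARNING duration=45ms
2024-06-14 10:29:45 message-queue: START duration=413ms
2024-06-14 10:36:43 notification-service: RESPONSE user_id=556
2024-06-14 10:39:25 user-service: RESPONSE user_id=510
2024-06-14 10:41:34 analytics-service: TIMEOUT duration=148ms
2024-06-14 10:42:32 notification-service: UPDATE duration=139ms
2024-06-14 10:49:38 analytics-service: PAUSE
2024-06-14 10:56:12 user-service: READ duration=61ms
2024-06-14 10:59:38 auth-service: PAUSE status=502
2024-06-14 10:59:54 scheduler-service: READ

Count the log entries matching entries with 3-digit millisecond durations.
5

To find matching entries:

1. Pattern to match: entries with 3-digit millisecond durations
2. Scan each log entry for the pattern
3. Count matches: 5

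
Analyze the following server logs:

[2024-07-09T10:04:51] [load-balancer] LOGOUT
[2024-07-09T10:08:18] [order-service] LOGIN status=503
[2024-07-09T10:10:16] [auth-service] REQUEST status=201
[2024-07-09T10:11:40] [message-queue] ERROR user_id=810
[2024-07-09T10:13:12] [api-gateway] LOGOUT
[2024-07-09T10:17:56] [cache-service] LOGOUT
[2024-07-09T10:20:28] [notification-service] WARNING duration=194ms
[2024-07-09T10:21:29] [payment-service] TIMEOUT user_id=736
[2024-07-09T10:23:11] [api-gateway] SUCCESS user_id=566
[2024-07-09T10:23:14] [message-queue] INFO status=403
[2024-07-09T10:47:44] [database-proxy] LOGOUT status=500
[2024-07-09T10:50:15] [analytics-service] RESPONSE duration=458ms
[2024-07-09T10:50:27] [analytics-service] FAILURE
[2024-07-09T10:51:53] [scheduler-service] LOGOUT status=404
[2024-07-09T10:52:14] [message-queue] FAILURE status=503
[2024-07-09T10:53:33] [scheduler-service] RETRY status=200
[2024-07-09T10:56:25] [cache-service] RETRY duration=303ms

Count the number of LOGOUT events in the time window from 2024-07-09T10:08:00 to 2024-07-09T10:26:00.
2

To count events in the time window:

1. Window boundaries: 2024-07-09T10:08:00 to 2024-07-09T10:26:00
2. Filter for LOGOUT events within this window
3. Count matching events: 2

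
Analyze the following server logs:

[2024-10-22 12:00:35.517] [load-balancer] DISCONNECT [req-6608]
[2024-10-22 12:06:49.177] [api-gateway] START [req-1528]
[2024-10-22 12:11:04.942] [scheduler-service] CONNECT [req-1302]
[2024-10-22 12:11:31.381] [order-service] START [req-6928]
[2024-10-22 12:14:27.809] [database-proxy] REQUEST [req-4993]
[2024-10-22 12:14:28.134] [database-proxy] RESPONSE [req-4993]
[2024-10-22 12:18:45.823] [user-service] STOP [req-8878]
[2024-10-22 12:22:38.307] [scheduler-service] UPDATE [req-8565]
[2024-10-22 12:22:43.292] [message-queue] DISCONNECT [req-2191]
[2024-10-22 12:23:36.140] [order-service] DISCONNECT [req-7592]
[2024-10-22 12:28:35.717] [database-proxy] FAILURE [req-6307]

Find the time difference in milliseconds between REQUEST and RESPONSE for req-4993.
325

To calculate latency:

1. Find REQUEST with id req-4993: 2024-10-22 12:14:27.809
2. Find RESPONSE with id req-4993: 2024-10-22 12:14:28.134
3. Latency: 2024-10-22 12:14:28.134 - 2024-10-22 12:14:27.809 = 325ms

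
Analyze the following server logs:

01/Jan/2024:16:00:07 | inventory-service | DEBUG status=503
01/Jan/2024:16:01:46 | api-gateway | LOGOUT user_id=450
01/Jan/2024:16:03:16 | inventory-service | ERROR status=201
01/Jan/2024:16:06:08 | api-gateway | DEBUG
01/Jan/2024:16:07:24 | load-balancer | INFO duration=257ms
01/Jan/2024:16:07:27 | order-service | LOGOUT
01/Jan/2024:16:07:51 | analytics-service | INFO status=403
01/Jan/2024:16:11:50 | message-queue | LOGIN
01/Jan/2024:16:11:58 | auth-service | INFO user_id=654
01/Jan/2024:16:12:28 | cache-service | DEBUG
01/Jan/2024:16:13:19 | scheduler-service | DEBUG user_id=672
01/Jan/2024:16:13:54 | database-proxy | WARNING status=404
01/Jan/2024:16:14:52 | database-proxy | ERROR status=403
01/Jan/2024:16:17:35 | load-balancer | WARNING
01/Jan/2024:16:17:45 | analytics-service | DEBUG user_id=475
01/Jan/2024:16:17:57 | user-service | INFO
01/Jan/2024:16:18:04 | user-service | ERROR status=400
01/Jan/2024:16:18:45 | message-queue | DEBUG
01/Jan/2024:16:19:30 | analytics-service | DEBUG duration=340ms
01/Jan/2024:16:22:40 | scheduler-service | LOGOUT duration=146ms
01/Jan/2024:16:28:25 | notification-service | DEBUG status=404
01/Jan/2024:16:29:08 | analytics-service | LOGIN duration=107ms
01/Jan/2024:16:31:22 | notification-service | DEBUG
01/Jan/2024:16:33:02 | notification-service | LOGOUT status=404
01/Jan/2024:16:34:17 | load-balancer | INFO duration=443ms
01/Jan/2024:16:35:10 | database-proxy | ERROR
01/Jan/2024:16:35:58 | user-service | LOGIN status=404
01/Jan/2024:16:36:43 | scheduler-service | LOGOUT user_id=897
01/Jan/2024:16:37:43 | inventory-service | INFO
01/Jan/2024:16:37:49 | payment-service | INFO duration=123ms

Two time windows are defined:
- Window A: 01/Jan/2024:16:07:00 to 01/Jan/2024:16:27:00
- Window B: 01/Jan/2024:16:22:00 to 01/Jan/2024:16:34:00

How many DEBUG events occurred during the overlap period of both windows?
0

To find overlap events:

1. Window A: 01/Jan/2024:16:07:00 to 01/Jan/2024:16:27:00
2. Window B: 01/Jan/2024:16:22:00 to 01/Jan/2024:16:34:00
3. Overlap period: 01/Jan/2024:16:22:00 to 01/Jan/2024:16:27:00
4. Count DEBUG events in overlap: 0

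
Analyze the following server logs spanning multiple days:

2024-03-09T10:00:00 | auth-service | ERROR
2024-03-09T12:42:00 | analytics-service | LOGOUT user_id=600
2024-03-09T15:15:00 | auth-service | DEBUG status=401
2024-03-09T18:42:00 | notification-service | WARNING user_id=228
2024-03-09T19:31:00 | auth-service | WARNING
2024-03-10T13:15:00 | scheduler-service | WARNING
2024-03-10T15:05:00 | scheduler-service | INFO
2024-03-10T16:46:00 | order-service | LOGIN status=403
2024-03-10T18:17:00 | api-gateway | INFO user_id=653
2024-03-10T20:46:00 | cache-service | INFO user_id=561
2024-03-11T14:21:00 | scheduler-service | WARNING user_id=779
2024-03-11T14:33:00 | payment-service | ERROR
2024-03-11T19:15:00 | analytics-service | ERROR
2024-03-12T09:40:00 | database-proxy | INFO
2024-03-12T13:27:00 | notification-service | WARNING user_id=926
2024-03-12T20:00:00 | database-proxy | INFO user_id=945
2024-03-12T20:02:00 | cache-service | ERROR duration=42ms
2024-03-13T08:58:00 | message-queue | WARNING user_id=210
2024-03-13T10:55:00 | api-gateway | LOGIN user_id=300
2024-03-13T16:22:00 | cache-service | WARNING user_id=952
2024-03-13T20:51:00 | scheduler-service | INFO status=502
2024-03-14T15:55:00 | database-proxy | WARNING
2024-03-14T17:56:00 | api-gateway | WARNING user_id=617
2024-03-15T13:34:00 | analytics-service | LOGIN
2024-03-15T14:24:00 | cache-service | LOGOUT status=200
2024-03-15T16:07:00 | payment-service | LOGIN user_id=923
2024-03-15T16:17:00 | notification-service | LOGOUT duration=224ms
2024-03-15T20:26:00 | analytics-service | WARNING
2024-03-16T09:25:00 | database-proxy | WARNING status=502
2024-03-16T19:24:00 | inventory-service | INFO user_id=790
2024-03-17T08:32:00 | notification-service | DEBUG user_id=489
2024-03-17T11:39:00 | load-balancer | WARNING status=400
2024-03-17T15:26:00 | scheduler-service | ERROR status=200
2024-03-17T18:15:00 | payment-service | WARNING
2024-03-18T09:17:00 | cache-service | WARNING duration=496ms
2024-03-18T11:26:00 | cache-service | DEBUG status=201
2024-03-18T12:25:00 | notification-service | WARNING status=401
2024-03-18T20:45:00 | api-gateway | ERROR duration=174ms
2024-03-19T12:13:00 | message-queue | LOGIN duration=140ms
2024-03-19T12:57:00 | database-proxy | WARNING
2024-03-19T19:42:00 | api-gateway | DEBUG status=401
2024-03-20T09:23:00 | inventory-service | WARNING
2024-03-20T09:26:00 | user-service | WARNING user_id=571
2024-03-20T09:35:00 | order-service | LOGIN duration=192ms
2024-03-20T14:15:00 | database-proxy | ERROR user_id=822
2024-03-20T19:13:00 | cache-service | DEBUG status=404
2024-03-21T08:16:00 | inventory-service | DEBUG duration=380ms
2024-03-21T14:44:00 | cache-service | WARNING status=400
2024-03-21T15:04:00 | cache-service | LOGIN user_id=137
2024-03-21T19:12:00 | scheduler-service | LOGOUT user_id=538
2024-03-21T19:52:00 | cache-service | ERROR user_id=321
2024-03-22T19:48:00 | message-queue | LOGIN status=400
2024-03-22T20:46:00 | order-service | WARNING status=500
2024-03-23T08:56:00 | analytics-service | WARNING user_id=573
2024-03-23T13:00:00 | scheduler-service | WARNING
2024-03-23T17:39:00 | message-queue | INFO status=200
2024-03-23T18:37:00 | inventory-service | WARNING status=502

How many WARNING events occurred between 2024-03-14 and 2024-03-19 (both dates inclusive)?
9

To filter by date range:

1. Date range: 2024-03-14 through 2024-03-19, both dates inclusive
2. Filter for WARNING events whose date falls in this range
3. Count matching events: 9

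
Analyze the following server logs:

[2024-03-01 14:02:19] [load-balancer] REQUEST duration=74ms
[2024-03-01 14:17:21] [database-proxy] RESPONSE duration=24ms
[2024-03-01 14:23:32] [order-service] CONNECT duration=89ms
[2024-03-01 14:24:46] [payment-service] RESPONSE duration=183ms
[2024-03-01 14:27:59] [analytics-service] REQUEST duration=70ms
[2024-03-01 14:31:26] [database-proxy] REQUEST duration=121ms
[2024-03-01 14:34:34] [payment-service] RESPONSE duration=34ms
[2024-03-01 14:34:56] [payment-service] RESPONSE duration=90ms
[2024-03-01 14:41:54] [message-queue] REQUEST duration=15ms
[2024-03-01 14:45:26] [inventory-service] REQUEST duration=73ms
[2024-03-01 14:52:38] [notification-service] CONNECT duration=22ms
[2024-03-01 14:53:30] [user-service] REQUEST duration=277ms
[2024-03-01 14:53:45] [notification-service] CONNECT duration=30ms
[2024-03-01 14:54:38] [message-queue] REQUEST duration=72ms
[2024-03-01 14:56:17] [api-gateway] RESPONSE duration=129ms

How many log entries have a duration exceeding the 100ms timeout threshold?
4

To count timeouts:

1. Threshold: 100ms
2. Extract duration from each log entry
3. Count entries where duration > 100
4. Timeout count: 4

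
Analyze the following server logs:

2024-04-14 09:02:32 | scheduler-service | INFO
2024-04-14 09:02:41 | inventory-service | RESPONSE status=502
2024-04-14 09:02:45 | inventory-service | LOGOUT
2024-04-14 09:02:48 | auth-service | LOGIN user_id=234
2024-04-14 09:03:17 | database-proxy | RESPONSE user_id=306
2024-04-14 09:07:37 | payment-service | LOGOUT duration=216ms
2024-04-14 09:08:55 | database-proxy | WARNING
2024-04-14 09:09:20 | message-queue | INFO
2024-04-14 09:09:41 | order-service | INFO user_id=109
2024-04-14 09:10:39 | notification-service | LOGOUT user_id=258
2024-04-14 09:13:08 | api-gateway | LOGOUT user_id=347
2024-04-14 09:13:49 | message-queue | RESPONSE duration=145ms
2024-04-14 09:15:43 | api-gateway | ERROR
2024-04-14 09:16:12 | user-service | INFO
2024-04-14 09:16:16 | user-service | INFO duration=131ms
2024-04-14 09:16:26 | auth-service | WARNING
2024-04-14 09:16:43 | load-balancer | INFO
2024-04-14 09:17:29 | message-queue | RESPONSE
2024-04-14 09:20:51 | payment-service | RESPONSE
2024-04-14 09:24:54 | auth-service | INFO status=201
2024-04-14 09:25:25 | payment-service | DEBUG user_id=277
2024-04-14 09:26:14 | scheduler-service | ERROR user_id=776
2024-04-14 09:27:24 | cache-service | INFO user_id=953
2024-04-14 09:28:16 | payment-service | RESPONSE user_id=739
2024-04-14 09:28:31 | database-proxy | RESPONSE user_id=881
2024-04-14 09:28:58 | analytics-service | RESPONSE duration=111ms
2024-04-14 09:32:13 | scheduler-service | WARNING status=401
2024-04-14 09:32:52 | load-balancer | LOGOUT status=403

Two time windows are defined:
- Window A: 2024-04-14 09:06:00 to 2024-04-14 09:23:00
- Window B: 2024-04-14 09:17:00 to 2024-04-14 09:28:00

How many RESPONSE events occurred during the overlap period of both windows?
2

To find overlap events:

1. Window A: 2024-04-14 09:06:00 to 2024-04-14 09:23:00
2. Window B: 2024-04-14 09:17:00 to 2024-04-14 09:28:00
3. Overlap period: 2024-04-14 09:17:00 to 2024-04-14 09:23:00
4. Count RESPONSE events in overlap: 2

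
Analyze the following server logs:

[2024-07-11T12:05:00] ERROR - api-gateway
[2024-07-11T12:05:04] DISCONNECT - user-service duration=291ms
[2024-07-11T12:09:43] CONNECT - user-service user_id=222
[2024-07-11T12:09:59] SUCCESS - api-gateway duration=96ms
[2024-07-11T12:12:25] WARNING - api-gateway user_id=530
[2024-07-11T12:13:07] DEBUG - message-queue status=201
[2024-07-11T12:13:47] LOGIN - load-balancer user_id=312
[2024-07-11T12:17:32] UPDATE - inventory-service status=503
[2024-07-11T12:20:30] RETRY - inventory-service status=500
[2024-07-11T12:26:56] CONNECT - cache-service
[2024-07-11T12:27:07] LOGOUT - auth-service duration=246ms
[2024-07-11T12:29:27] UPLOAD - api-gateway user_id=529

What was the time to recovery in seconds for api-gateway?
299

To calculate recovery time:

1. Find ERROR event for api-gateway: 2024-07-11T12:05:00
2. Find next SUCCESS event for api-gateway: 2024-07-11T12:09:59
3. Recovery time: 2024-07-11T12:09:59 - 2024-07-11T12:05:00 = 299 seconds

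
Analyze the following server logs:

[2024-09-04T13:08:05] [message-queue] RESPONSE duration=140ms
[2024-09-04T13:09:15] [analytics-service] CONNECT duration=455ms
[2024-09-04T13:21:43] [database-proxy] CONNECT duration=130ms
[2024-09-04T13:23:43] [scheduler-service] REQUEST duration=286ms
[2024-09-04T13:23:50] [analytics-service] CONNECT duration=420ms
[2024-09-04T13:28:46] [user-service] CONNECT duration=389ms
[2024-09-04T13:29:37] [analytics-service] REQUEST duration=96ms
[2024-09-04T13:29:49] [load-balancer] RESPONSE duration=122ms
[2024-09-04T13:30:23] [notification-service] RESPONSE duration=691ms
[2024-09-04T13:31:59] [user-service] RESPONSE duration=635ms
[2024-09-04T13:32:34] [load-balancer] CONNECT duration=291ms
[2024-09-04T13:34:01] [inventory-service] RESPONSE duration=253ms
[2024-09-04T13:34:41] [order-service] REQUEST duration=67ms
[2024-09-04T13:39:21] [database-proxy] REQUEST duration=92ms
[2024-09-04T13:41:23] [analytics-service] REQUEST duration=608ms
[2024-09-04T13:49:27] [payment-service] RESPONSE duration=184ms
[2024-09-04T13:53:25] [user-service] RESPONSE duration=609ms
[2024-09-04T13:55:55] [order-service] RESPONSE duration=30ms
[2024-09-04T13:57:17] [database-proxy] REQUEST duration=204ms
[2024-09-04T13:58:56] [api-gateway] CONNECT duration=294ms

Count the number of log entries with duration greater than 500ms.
4

To count timeouts:

1. Threshold: 500ms
2. Extract duration from each log entry
3. Count entries where duration > 500
4. Timeout count: 4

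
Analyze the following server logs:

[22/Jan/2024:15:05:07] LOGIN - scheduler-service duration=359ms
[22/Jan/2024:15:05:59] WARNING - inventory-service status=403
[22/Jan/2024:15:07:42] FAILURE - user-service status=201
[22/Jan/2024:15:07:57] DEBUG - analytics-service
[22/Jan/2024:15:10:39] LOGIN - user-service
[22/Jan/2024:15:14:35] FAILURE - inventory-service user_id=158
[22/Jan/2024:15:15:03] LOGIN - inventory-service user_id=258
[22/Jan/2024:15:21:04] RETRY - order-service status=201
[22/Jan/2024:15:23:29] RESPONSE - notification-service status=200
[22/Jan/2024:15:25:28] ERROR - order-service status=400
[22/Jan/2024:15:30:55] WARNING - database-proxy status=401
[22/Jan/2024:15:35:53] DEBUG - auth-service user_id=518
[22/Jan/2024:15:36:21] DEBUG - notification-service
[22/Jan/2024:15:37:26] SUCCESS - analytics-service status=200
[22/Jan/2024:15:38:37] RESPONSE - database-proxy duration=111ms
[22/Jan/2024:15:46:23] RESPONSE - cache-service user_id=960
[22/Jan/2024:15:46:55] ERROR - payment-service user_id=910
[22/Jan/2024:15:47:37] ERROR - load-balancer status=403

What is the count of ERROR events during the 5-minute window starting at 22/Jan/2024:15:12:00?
0

To count events in the time window:

1. Window boundaries: 22/Jan/2024:15:12:00 to 22/Jan/2024:15:17:00
2. Filter for ERROR events within this window
3. Count matching events: 0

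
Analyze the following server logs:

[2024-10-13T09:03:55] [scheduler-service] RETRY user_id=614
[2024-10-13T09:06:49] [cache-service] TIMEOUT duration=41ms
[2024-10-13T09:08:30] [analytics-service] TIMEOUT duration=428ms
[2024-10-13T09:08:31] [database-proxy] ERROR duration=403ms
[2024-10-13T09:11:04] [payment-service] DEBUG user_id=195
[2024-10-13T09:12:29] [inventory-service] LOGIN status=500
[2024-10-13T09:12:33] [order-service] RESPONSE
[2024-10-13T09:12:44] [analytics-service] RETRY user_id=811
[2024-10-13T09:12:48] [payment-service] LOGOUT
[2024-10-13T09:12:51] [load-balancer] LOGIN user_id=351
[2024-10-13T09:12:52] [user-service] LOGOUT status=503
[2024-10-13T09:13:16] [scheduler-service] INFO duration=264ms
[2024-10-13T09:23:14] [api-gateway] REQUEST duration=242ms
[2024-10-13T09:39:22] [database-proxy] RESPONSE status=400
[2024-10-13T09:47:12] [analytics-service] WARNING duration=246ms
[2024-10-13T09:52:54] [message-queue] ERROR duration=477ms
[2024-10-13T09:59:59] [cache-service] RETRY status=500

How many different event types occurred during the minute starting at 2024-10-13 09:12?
4

To count unique event types:

1. Filter events in the minute starting at 2024-10-13 09:12
2. Extract event types from matching entries
3. Count unique types: 4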